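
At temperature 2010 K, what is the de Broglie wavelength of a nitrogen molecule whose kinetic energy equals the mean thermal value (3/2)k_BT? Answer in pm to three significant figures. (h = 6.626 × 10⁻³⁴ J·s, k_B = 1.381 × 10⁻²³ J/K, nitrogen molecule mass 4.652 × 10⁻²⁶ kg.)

KE = (3/2)k_BT = 1.5 × 1.381 × 10⁻²³ × 2010 = 4.164 × 10⁻²⁰ J.
p = √(2mKE) = √(2 × 4.652 × 10⁻²⁶ × 4.164 × 10⁻²⁰) = 6.224 × 10⁻²³ kg·m/s.
λ = h/p = 1.06 × 10⁻¹¹ m = 10.6 pm.

λ = 10.6 pm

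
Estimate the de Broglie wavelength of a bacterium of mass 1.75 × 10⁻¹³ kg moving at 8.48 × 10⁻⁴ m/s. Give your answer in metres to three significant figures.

λ = 4.46 × 10⁻¹⁸ m

p = mv = 1.75 × 10⁻¹³ × 8.48 × 10⁻⁴ = 1.484 × 10⁻¹⁶ kg·m/s.
λ = h/p = 6.626 × 10⁻³⁴ / 1.484 × 10⁻¹⁶ = 4.46 × 10⁻¹⁸ m.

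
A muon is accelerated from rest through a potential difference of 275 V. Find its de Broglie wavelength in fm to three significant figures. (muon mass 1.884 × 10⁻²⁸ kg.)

λ = 5140 fm

KE = eV = 1.602 × 10⁻¹⁹ × 275.0 = 4.406 × 10⁻¹⁷ J.
p = √(2mKE) = √(2 × 1.884 × 10⁻²⁸ × 4.406 × 10⁻¹⁷) = 1.288 × 10⁻²² kg·m/s.
λ = h/p = 6.626 × 10⁻³⁴ / 1.288 × 10⁻²² = 5.14 × 10⁻¹² m = 5140 fm.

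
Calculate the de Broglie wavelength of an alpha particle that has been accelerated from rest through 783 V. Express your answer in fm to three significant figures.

λ = 363 fm

KE = 2eV = 2 × 1.602 × 10⁻¹⁹ × 783.0 = 2.509 × 10⁻¹⁶ J.
p = √(2mKE) = √(2 × 6.645 × 10⁻²⁷ × 2.509 × 10⁻¹⁶) = 1.826 × 10⁻²¹ kg·m/s.
λ = h/p = 6.626 × 10⁻³⁴ / 1.826 × 10⁻²¹ = 3.63 × 10⁻¹³ m = 363 fm.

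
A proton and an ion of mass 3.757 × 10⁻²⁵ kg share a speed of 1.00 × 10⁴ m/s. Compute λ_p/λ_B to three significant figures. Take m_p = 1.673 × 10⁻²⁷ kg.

λ_p/λ_B = 225

At fixed v, p = mv so λ = h/(mv) ∝ 1/m.
λ_p/λ_B = m_B/m_p = 3.757 × 10⁻²⁵/1.673 × 10⁻²⁷ = 225.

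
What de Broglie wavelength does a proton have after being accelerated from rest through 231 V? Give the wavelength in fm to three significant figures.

λ = 1880 fm

KE = eV = 1.602 × 10⁻¹⁹ × 231.0 = 3.701 × 10⁻¹⁷ J.
p = √(2mKE) = √(2 × 1.673 × 10⁻²⁷ × 3.701 × 10⁻¹⁷) = 3.519 × 10⁻²² kg·m/s.
λ = h/p = 6.626 × 10⁻³⁴ / 3.519 × 10⁻²² = 1.88 × 10⁻¹² m = 1880 fm.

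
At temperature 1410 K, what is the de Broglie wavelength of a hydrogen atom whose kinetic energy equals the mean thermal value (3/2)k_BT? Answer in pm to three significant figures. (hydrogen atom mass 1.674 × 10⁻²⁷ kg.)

KE = (3/2)k_BT = 1.5 × 1.381 × 10⁻²³ × 1410 = 2.921 × 10⁻²⁰ J.
p = √(2mKE) = √(2 × 1.674 × 10⁻²⁷ × 2.921 × 10⁻²⁰) = 9.889 × 10⁻²⁴ kg·m/s.
λ = h/p = 6.70 × 10⁻¹¹ m = 67.0 pm.

λ = 67.0 pm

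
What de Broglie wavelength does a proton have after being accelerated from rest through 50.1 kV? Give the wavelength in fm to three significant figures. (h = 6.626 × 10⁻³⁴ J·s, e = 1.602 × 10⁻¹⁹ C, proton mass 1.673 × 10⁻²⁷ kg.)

λ = 128 fm

KE = eV = 1.602 × 10⁻¹⁹ × 5.010 × 10⁴ = 8.026 × 10⁻¹⁵ J.
p = √(2mKE) = √(2 × 1.673 × 10⁻²⁷ × 8.026 × 10⁻¹⁵) = 5.182 × 10⁻²¹ kg·m/s.
λ = h/p = 6.626 × 10⁻³⁴ / 5.182 × 10⁻²¹ = 1.28 × 10⁻¹³ m = 128 fm.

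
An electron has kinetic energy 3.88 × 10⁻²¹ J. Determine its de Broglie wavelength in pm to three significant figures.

λ = 7880 pm

p = √(2mKE) = √(2 × 9.109 × 10⁻³¹ × 3.880 × 10⁻²¹) = 8.407 × 10⁻²⁶ kg·m/s.
λ = h/p = 6.626 × 10⁻³⁴ / 8.407 × 10⁻²⁶ = 7.88 × 10⁻⁹ m = 7880 pm.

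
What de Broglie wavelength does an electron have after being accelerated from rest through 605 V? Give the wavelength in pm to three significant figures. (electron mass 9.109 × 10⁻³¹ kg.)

λ = 49.9 pm

KE = eV = 1.602 × 10⁻¹⁹ × 605.0 = 9.692 × 10⁻¹⁷ J.
p = √(2mKE) = √(2 × 9.109 × 10⁻³¹ × 9.692 × 10⁻¹⁷) = 1.329 × 10⁻²³ kg·m/s.
λ = h/p = 6.626 × 10⁻³⁴ / 1.329 × 10⁻²³ = 4.99 × 10⁻¹¹ m = 49.9 pm.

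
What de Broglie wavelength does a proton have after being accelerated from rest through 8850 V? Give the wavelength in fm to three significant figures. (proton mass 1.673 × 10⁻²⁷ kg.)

KE = eV = 1.602 × 10⁻¹⁹ × 8850 = 1.418 × 10⁻¹⁵ J.
p = √(2mKE) = √(2 × 1.673 × 10⁻²⁷ × 1.418 × 10⁻¹⁵) = 2.178 × 10⁻²¹ kg·m/s.
λ = h/p = 6.626 × 10⁻³⁴ / 2.178 × 10⁻²¹ = 3.04 × 10⁻¹³ m = 304 fm.

λ = 304 fm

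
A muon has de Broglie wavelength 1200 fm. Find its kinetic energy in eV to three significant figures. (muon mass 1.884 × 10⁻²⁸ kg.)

KE = 5050 eV

p = h/λ = 6.626 × 10⁻³⁴ / 1.200 × 10⁻¹² = 5.522 × 10⁻²² kg·m/s.
KE = p²/(2m) = (5.522 × 10⁻²²)² / (2 × 1.884 × 10⁻²⁸) = 8.092 × 10⁻¹⁶ J = 5050 eV.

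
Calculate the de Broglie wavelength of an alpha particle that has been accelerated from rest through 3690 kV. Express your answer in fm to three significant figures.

λ = 5.29 fm

KE = 2eV = 2 × 1.602 × 10⁻¹⁹ × 3.690 × 10⁶ = 1.182 × 10⁻¹² J.
p = √(2mKE) = √(2 × 6.645 × 10⁻²⁷ × 1.182 × 10⁻¹²) = 1.253 × 10⁻¹⁹ kg·m/s.
λ = h/p = 6.626 × 10⁻³⁴ / 1.253 × 10⁻¹⁹ = 5.29 × 10⁻¹⁵ m = 5.29 fm.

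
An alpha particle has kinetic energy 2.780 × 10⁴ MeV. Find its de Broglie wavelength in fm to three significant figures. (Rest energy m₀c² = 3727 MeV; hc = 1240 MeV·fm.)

λ = 0.0396 fm

Total energy E = KE + m₀c² = 2.780 × 10⁴ + 3727 = 31527 MeV.
(pc)² = E² − (m₀c²)² = (31527)² − (3727)² = 9.801 × 10⁸ MeV², so pc = 3.131 × 10⁴ MeV.
λ = hc/(pc) = 1240 MeV·fm / 3.131 × 10⁴ MeV = 0.0396 fm.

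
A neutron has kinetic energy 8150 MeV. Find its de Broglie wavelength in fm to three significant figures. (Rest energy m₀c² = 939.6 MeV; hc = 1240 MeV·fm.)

Total energy E = KE + m₀c² = 8150 + 939.6 = 9089.6 MeV.
(pc)² = E² − (m₀c²)² = (9089.6)² − (939.6)² = 8.174 × 10⁷ MeV², so pc = 9041 MeV.
λ = hc/(pc) = 1240 MeV·fm / 9041 MeV = 0.137 fm.

λ = 0.137 fm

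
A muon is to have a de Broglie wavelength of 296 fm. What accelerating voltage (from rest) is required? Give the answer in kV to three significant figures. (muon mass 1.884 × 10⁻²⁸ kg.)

p = h/λ = 6.626 × 10⁻³⁴ / 2.960 × 10⁻¹³ = 2.239 × 10⁻²¹ kg·m/s.
KE = p²/(2m) = 1.330 × 10⁻¹⁴ J.
V = KE/e = 1.330 × 10⁻¹⁴ / (1.602 × 10⁻¹⁹) = 83.0 kV.

V = 83.0 kV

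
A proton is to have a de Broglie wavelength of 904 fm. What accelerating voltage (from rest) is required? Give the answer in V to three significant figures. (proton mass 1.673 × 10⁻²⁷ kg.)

V = 1000 V

p = h/λ = 6.626 × 10⁻³⁴ / 9.040 × 10⁻¹³ = 7.330 × 10⁻²² kg·m/s.
KE = p²/(2m) = 1.606 × 10⁻¹⁶ J.
V = KE/e = 1.606 × 10⁻¹⁶ / (1.602 × 10⁻¹⁹) = 1000 V.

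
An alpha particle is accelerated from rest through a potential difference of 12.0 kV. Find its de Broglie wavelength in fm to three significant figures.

λ = 92.7 fm

KE = 2eV = 2 × 1.602 × 10⁻¹⁹ × 1.200 × 10⁴ = 3.845 × 10⁻¹⁵ J.
p = √(2mKE) = √(2 × 6.645 × 10⁻²⁷ × 3.845 × 10⁻¹⁵) = 7.148 × 10⁻²¹ kg·m/s.
λ = h/p = 6.626 × 10⁻³⁴ / 7.148 × 10⁻²¹ = 9.27 × 10⁻¹⁴ m = 92.7 fm.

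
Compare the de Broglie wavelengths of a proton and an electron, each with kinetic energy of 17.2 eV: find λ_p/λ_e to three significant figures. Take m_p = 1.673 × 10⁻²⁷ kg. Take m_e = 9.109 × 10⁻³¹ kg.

λ_p/λ_e = 0.0233

At fixed KE, p = √(2mKE) so λ = h/p ∝ 1/√m.
λ_p/λ_e = √(m_e/m_p) = √(9.109 × 10⁻³¹/1.673 × 10⁻²⁷) = √(5.445 × 10⁻⁴) = 0.0233.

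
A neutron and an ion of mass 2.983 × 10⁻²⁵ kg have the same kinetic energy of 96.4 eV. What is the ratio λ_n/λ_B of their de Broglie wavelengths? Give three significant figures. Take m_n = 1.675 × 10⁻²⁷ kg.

λ_n/λ_B = 13.3

At fixed KE, p = √(2mKE) so λ = h/p ∝ 1/√m.
λ_n/λ_B = √(m_B/m_n) = √(2.983 × 10⁻²⁵/1.675 × 10⁻²⁷) = √(178.1) = 13.3.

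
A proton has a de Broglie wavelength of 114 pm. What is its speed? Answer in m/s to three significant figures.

v = 3470 m/s

p = h/λ = 6.626 × 10⁻³⁴ / 1.140 × 10⁻¹⁰ = 5.812 × 10⁻²⁴ kg·m/s.
v = p/m = 5.812 × 10⁻²⁴ / 1.673 × 10⁻²⁷ = 3.47 × 10³ m/s = 3470 m/s.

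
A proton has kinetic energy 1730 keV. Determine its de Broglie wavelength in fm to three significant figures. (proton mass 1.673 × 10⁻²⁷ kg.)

λ = 21.8 fm

KE = 1730 keV = 2.771 × 10⁻¹³ J.
p = √(2mKE) = √(2 × 1.673 × 10⁻²⁷ × 2.771 × 10⁻¹³) = 3.045 × 10⁻²⁰ kg·m/s.
λ = h/p = 6.626 × 10⁻³⁴ / 3.045 × 10⁻²⁰ = 2.18 × 10⁻¹⁴ m = 21.8 fm.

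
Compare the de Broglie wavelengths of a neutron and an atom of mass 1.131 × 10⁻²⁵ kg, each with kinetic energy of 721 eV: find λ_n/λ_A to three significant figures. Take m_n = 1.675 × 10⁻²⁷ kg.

At fixed KE, p = √(2mKE) so λ = h/p ∝ 1/√m.
λ_n/λ_A = √(m_A/m_n) = √(1.131 × 10⁻²⁵/1.675 × 10⁻²⁷) = √(67.52) = 8.22.

λ_n/λ_A = 8.22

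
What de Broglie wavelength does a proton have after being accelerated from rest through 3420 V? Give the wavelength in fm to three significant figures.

λ = 489 fm

KE = eV = 1.602 × 10⁻¹⁹ × 3420 = 5.479 × 10⁻¹⁶ J.
p = √(2mKE) = √(2 × 1.673 × 10⁻²⁷ × 5.479 × 10⁻¹⁶) = 1.354 × 10⁻²¹ kg·m/s.
λ = h/p = 6.626 × 10⁻³⁴ / 1.354 × 10⁻²¹ = 4.89 × 10⁻¹³ m = 489 fm.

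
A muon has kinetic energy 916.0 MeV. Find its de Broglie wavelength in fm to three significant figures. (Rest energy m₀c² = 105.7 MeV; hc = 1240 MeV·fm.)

Total energy E = KE + m₀c² = 916.0 + 105.7 = 1021.7 MeV.
(pc)² = E² − (m₀c²)² = (1021.7)² − (105.7)² = 1.033 × 10⁶ MeV², so pc = 1016 MeV.
λ = hc/(pc) = 1240 MeV·fm / 1016 MeV = 1.22 fm.

λ = 1.22 fm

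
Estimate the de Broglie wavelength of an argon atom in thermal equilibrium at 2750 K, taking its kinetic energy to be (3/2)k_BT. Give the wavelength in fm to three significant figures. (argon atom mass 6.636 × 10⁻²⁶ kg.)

λ = 7620 fm

KE = (3/2)k_BT = 1.5 × 1.381 × 10⁻²³ × 2750 = 5.697 × 10⁻²⁰ J.
p = √(2mKE) = √(2 × 6.636 × 10⁻²⁶ × 5.697 × 10⁻²⁰) = 8.695 × 10⁻²³ kg·m/s.
λ = h/p = 7.62 × 10⁻¹² m = 7620 fm.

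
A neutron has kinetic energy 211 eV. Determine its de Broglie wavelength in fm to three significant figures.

KE = 211 eV = 3.380 × 10⁻¹⁷ J.
p = √(2mKE) = √(2 × 1.675 × 10⁻²⁷ × 3.380 × 10⁻¹⁷) = 3.365 × 10⁻²² kg·m/s.
λ = h/p = 6.626 × 10⁻³⁴ / 3.365 × 10⁻²² = 1.97 × 10⁻¹² m = 1970 fm.

λ = 1970 fm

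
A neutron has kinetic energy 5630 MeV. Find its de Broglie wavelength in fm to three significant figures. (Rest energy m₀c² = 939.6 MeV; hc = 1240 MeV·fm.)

Total energy E = KE + m₀c² = 5630 + 939.6 = 6569.6 MeV.
(pc)² = E² − (m₀c²)² = (6569.6)² − (939.6)² = 4.228 × 10⁷ MeV², so pc = 6502 MeV.
λ = hc/(pc) = 1240 MeV·fm / 6502 MeV = 0.191 fm.

λ = 0.191 fm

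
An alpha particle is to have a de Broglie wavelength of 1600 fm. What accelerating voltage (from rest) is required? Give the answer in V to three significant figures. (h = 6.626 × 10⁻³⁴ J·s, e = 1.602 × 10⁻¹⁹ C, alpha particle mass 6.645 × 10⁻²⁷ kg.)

V = 40.3 V

p = h/λ = 6.626 × 10⁻³⁴ / 1.600 × 10⁻¹² = 4.141 × 10⁻²² kg·m/s.
KE = p²/(2m) = 1.290 × 10⁻¹⁷ J.
V = KE/2e = 1.290 × 10⁻¹⁷ / (2 × 1.602 × 10⁻¹⁹) = 40.3 V.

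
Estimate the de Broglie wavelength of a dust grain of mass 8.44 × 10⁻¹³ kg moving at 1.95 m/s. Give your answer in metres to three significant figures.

p = mv = 8.44 × 10⁻¹³ × 1.95 = 1.646 × 10⁻¹² kg·m/s.
λ = h/p = 6.626 × 10⁻³⁴ / 1.646 × 10⁻¹² = 4.03 × 10⁻²² m.

λ = 4.03 × 10⁻²² m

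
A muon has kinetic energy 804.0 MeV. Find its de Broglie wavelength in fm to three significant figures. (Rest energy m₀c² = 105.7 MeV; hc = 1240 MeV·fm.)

Total energy E = KE + m₀c² = 804.0 + 105.7 = 909.7 MeV.
(pc)² = E² − (m₀c²)² = (909.7)² − (105.7)² = 8.164 × 10⁵ MeV², so pc = 903.5 MeV.
λ = hc/(pc) = 1240 MeV·fm / 903.5 MeV = 1.37 fm.

λ = 1.37 fm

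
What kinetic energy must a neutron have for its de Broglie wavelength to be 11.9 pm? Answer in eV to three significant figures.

p = h/λ = 6.626 × 10⁻³⁴ / 1.190 × 10⁻¹¹ = 5.568 × 10⁻²³ kg·m/s.
KE = p²/(2m) = (5.568 × 10⁻²³)² / (2 × 1.675 × 10⁻²⁷) = 9.255 × 10⁻¹⁹ J = 5.78 eV.

KE = 5.78 eV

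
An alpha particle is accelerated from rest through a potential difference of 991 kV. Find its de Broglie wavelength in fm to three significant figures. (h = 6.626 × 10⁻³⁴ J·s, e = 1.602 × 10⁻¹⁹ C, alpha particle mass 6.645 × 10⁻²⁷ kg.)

λ = 10.2 fm

KE = 2eV = 2 × 1.602 × 10⁻¹⁹ × 9.910 × 10⁵ = 3.175 × 10⁻¹³ J.
p = √(2mKE) = √(2 × 6.645 × 10⁻²⁷ × 3.175 × 10⁻¹³) = 6.496 × 10⁻²⁰ kg·m/s.
λ = h/p = 6.626 × 10⁻³⁴ / 6.496 × 10⁻²⁰ = 1.02 × 10⁻¹⁴ m = 10.2 fm.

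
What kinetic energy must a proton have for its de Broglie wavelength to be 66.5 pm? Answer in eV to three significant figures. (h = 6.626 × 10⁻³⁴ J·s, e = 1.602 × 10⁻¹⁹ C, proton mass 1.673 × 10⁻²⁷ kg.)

p = h/λ = 6.626 × 10⁻³⁴ / 6.650 × 10⁻¹¹ = 9.964 × 10⁻²⁴ kg·m/s.
KE = p²/(2m) = (9.964 × 10⁻²⁴)² / (2 × 1.673 × 10⁻²⁷) = 2.967 × 10⁻²⁰ J = 0.185 eV.

KE = 0.185 eV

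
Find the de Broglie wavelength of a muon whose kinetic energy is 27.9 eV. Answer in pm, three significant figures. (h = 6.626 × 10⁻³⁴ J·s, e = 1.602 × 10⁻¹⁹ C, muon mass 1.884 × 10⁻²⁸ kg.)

λ = 16.1 pm

KE = 27.9 eV = 4.470 × 10⁻¹⁸ J.
p = √(2mKE) = √(2 × 1.884 × 10⁻²⁸ × 4.470 × 10⁻¹⁸) = 4.104 × 10⁻²³ kg·m/s.
λ = h/p = 6.626 × 10⁻³⁴ / 4.104 × 10⁻²³ = 1.61 × 10⁻¹¹ m = 16.1 pm.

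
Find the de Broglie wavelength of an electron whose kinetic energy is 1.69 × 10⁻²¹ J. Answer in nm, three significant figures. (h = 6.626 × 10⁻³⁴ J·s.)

λ = 11.9 nm

p = √(2mKE) = √(2 × 9.109 × 10⁻³¹ × 1.690 × 10⁻²¹) = 5.549 × 10⁻²⁶ kg·m/s.
λ = h/p = 6.626 × 10⁻³⁴ / 5.549 × 10⁻²⁶ = 1.19 × 10⁻⁸ m = 11.9 nm.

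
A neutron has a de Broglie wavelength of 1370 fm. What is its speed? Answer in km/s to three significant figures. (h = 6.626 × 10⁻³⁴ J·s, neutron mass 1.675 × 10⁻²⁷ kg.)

p = h/λ = 6.626 × 10⁻³⁴ / 1.370 × 10⁻¹² = 4.836 × 10⁻²² kg·m/s.
v = p/m = 4.836 × 10⁻²² / 1.675 × 10⁻²⁷ = 2.89 × 10⁵ m/s = 289 km/s.

v = 289 km/s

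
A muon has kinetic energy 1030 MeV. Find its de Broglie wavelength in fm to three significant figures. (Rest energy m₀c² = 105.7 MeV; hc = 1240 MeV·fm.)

λ = 1.10 fm

Total energy E = KE + m₀c² = 1030 + 105.7 = 1135.7 MeV.
(pc)² = E² − (m₀c²)² = (1135.7)² − (105.7)² = 1.279 × 10⁶ MeV², so pc = 1131 MeV.
λ = hc/(pc) = 1240 MeV·fm / 1131 MeV = 1.10 fm.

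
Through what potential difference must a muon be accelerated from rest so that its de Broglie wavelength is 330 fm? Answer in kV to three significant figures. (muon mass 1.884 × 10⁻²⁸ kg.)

p = h/λ = 6.626 × 10⁻³⁴ / 3.300 × 10⁻¹³ = 2.008 × 10⁻²¹ kg·m/s.
KE = p²/(2m) = 1.070 × 10⁻¹⁴ J.
V = KE/e = 1.070 × 10⁻¹⁴ / (1.602 × 10⁻¹⁹) = 66.8 kV.

V = 66.8 kV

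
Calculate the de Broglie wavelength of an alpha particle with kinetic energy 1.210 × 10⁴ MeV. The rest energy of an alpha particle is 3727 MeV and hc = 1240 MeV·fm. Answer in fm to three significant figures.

λ = 0.0806 fm

Total energy E = KE + m₀c² = 1.210 × 10⁴ + 3727 = 15827 MeV.
(pc)² = E² − (m₀c²)² = (15827)² − (3727)² = 2.366 × 10⁸ MeV², so pc = 1.538 × 10⁴ MeV.
λ = hc/(pc) = 1240 MeV·fm / 1.538 × 10⁴ MeV = 0.0806 fm.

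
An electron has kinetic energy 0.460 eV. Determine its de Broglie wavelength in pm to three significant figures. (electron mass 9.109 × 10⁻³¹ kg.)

λ = 1810 pm

KE = 0.460 eV = 7.369 × 10⁻²⁰ J.
p = √(2mKE) = √(2 × 9.109 × 10⁻³¹ × 7.369 × 10⁻²⁰) = 3.664 × 10⁻²⁵ kg·m/s.
λ = h/p = 6.626 × 10⁻³⁴ / 3.664 × 10⁻²⁵ = 1.81 × 10⁻⁹ m = 1810 pm.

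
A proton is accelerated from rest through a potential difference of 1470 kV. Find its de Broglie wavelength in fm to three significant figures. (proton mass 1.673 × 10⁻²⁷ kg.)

λ = 23.6 fm

KE = eV = 1.602 × 10⁻¹⁹ × 1.470 × 10⁶ = 2.355 × 10⁻¹³ J.
p = √(2mKE) = √(2 × 1.673 × 10⁻²⁷ × 2.355 × 10⁻¹³) = 2.807 × 10⁻²⁰ kg·m/s.
λ = h/p = 6.626 × 10⁻³⁴ / 2.807 × 10⁻²⁰ = 2.36 × 10⁻¹⁴ m = 23.6 fm.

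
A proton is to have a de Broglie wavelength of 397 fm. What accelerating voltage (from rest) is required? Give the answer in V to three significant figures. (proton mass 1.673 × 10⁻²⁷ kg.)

V = 5200 V

p = h/λ = 6.626 × 10⁻³⁴ / 3.970 × 10⁻¹³ = 1.669 × 10⁻²¹ kg·m/s.
KE = p²/(2m) = 8.325 × 10⁻¹⁶ J.
V = KE/e = 8.325 × 10⁻¹⁶ / (1.602 × 10⁻¹⁹) = 5200 V.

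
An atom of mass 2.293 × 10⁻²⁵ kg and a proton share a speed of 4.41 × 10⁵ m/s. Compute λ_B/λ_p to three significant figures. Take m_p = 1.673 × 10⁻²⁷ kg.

At fixed v, p = mv so λ = h/(mv) ∝ 1/m.
λ_B/λ_p = m_p/m_B = 1.673 × 10⁻²⁷/2.293 × 10⁻²⁵ = 7.30 × 10⁻³.

λ_B/λ_p = 7.30 × 10⁻³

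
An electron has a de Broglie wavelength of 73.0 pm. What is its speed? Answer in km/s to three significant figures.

v = 9960 km/s

p = h/λ = 6.626 × 10⁻³⁴ / 7.300 × 10⁻¹¹ = 9.077 × 10⁻²⁴ kg·m/s.
v = p/m = 9.077 × 10⁻²⁴ / 9.109 × 10⁻³¹ = 9.96 × 10⁶ m/s = 9960 km/s.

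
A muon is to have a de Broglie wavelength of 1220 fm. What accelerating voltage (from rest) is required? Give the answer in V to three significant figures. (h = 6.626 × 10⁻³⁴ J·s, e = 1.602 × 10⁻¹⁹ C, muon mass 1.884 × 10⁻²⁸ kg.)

V = 4890 V

p = h/λ = 6.626 × 10⁻³⁴ / 1.220 × 10⁻¹² = 5.431 × 10⁻²² kg·m/s.
KE = p²/(2m) = 7.828 × 10⁻¹⁶ J.
V = KE/e = 7.828 × 10⁻¹⁶ / (1.602 × 10⁻¹⁹) = 4890 V.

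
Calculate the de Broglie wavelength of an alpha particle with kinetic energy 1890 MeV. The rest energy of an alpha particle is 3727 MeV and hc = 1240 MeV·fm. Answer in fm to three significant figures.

λ = 0.295 fm

Total energy E = KE + m₀c² = 1890 + 3727 = 5617 MeV.
(pc)² = E² − (m₀c²)² = (5617)² − (3727)² = 1.766 × 10⁷ MeV², so pc = 4202 MeV.
λ = hc/(pc) = 1240 MeV·fm / 4202 MeV = 0.295 fm.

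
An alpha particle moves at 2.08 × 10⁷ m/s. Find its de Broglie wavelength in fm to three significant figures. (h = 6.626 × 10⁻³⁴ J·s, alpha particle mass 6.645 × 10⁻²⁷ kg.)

p = mv = 6.645 × 10⁻²⁷ × 2.08 × 10⁷ = 1.382 × 10⁻¹⁹ kg·m/s.
λ = h/p = 6.626 × 10⁻³⁴ / 1.382 × 10⁻¹⁹ = 4.79 × 10⁻¹⁵ m = 4.79 fm.

λ = 4.79 fm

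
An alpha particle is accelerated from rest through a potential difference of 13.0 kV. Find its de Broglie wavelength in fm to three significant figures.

KE = 2eV = 2 × 1.602 × 10⁻¹⁹ × 1.300 × 10⁴ = 4.165 × 10⁻¹⁵ J.
p = √(2mKE) = √(2 × 6.645 × 10⁻²⁷ × 4.165 × 10⁻¹⁵) = 7.440 × 10⁻²¹ kg·m/s.
λ = h/p = 6.626 × 10⁻³⁴ / 7.440 × 10⁻²¹ = 8.91 × 10⁻¹⁴ m = 89.1 fm.

λ = 89.1 fm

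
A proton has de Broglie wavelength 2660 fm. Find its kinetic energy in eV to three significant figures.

KE = 116 eV

p = h/λ = 6.626 × 10⁻³⁴ / 2.660 × 10⁻¹² = 2.491 × 10⁻²² kg·m/s.
KE = p²/(2m) = (2.491 × 10⁻²²)² / (2 × 1.673 × 10⁻²⁷) = 1.854 × 10⁻¹⁷ J = 116 eV.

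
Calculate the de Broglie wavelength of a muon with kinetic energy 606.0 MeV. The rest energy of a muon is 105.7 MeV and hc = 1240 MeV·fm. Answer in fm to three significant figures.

Total energy E = KE + m₀c² = 606.0 + 105.7 = 711.7 MeV.
(pc)² = E² − (m₀c²)² = (711.7)² − (105.7)² = 4.953 × 10⁵ MeV², so pc = 703.8 MeV.
λ = hc/(pc) = 1240 MeV·fm / 703.8 MeV = 1.76 fm.

λ = 1.76 fm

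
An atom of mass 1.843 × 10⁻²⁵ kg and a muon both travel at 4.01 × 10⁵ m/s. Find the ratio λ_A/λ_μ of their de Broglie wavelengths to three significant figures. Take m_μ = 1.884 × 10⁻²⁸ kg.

At fixed v, p = mv so λ = h/(mv) ∝ 1/m.
λ_A/λ_μ = m_μ/m_A = 1.884 × 10⁻²⁸/1.843 × 10⁻²⁵ = 1.02 × 10⁻³.

λ_A/λ_μ = 1.02 × 10⁻³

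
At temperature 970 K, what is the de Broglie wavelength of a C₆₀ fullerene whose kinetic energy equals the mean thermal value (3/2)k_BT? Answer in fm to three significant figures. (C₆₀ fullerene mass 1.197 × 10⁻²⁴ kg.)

λ = 3020 fm

KE = (3/2)k_BT = 1.5 × 1.381 × 10⁻²³ × 970 = 2.009 × 10⁻²⁰ J.
p = √(2mKE) = √(2 × 1.197 × 10⁻²⁴ × 2.009 × 10⁻²⁰) = 2.193 × 10⁻²² kg·m/s.
λ = h/p = 3.02 × 10⁻¹² m = 3020 fm.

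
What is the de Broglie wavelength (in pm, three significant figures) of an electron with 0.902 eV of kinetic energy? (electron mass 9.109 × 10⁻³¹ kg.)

KE = 0.902 eV = 1.445 × 10⁻¹⁹ J.
p = √(2mKE) = √(2 × 9.109 × 10⁻³¹ × 1.445 × 10⁻¹⁹) = 5.131 × 10⁻²⁵ kg·m/s.
λ = h/p = 6.626 × 10⁻³⁴ / 5.131 × 10⁻²⁵ = 1.29 × 10⁻⁹ m = 1290 pm.

λ = 1290 pm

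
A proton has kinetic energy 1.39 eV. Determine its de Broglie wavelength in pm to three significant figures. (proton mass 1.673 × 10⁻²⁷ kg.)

λ = 24.3 pm

KE = 1.39 eV = 2.227 × 10⁻¹⁹ J.
p = √(2mKE) = √(2 × 1.673 × 10⁻²⁷ × 2.227 × 10⁻¹⁹) = 2.730 × 10⁻²³ kg·m/s.
λ = h/p = 6.626 × 10⁻³⁴ / 2.730 × 10⁻²³ = 2.43 × 10⁻¹¹ m = 24.3 pm.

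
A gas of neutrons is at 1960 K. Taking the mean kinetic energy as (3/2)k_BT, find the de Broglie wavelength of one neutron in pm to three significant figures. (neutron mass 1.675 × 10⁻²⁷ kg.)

KE = (3/2)k_BT = 1.5 × 1.381 × 10⁻²³ × 1960 = 4.060 × 10⁻²⁰ J.
p = √(2mKE) = √(2 × 1.675 × 10⁻²⁷ × 4.060 × 10⁻²⁰) = 1.166 × 10⁻²³ kg·m/s.
λ = h/p = 5.68 × 10⁻¹¹ m = 56.8 pm.

λ = 56.8 pm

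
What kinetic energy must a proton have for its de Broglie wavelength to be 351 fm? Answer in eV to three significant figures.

KE = 6650 eV

p = h/λ = 6.626 × 10⁻³⁴ / 3.510 × 10⁻¹³ = 1.888 × 10⁻²¹ kg·m/s.
KE = p²/(2m) = (1.888 × 10⁻²¹)² / (2 × 1.673 × 10⁻²⁷) = 1.065 × 10⁻¹⁵ J = 6650 eV.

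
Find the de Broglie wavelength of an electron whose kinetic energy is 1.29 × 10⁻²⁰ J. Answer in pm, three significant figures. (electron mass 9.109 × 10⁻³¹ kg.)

p = √(2mKE) = √(2 × 9.109 × 10⁻³¹ × 1.290 × 10⁻²⁰) = 1.533 × 10⁻²⁵ kg·m/s.
λ = h/p = 6.626 × 10⁻³⁴ / 1.533 × 10⁻²⁵ = 4.32 × 10⁻⁹ m = 4320 pm.

λ = 4320 pm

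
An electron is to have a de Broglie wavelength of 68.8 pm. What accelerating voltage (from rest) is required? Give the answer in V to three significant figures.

V = 318 V

p = h/λ = 6.626 × 10⁻³⁴ / 6.880 × 10⁻¹¹ = 9.631 × 10⁻²⁴ kg·m/s.
KE = p²/(2m) = 5.091 × 10⁻¹⁷ J.
V = KE/e = 5.091 × 10⁻¹⁷ / (1.602 × 10⁻¹⁹) = 318 V.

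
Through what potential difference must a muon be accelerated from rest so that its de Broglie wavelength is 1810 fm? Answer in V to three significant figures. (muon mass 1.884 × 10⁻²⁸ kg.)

p = h/λ = 6.626 × 10⁻³⁴ / 1.810 × 10⁻¹² = 3.661 × 10⁻²² kg·m/s.
KE = p²/(2m) = 3.557 × 10⁻¹⁶ J.
V = KE/e = 3.557 × 10⁻¹⁶ / (1.602 × 10⁻¹⁹) = 2220 V.

V = 2220 V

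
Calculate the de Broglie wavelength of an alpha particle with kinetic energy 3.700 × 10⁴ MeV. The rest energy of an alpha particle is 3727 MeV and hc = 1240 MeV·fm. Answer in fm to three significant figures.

λ = 0.0306 fm

Total energy E = KE + m₀c² = 3.700 × 10⁴ + 3727 = 40727 MeV.
(pc)² = E² − (m₀c²)² = (40727)² − (3727)² = 1.645 × 10⁹ MeV², so pc = 4.056 × 10⁴ MeV.
λ = hc/(pc) = 1240 MeV·fm / 4.056 × 10⁴ MeV = 0.0306 fm.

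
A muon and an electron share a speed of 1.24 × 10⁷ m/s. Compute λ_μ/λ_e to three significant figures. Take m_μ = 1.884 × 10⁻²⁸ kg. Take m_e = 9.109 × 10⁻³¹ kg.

At fixed v, p = mv so λ = h/(mv) ∝ 1/m.
λ_μ/λ_e = m_e/m_μ = 9.109 × 10⁻³¹/1.884 × 10⁻²⁸ = 4.83 × 10⁻³.

λ_μ/λ_e = 4.83 × 10⁻³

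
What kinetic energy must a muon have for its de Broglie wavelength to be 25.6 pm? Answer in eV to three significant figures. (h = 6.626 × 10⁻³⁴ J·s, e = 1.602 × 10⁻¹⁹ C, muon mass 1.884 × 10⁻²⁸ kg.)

p = h/λ = 6.626 × 10⁻³⁴ / 2.560 × 10⁻¹¹ = 2.588 × 10⁻²³ kg·m/s.
KE = p²/(2m) = (2.588 × 10⁻²³)² / (2 × 1.884 × 10⁻²⁸) = 1.778 × 10⁻¹⁸ J = 11.1 eV.

KE = 11.1 eV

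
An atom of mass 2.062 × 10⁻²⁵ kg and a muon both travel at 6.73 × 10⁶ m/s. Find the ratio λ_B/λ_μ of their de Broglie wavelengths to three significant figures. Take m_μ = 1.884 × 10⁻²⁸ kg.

At fixed v, p = mv so λ = h/(mv) ∝ 1/m.
λ_B/λ_μ = m_μ/m_B = 1.884 × 10⁻²⁸/2.062 × 10⁻²⁵ = 9.14 × 10⁻⁴.

λ_B/λ_μ = 9.14 × 10⁻⁴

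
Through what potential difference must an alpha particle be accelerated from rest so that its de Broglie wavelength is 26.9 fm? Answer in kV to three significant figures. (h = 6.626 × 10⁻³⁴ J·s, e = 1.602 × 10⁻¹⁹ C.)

p = h/λ = 6.626 × 10⁻³⁴ / 2.690 × 10⁻¹⁴ = 2.463 × 10⁻²⁰ kg·m/s.
KE = p²/(2m) = 4.565 × 10⁻¹⁴ J.
V = KE/2e = 4.565 × 10⁻¹⁴ / (2 × 1.602 × 10⁻¹⁹) = 142 kV.

V = 142 kV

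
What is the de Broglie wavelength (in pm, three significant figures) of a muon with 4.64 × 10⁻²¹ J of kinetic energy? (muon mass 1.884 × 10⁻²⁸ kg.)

p = √(2mKE) = √(2 × 1.884 × 10⁻²⁸ × 4.640 × 10⁻²¹) = 1.322 × 10⁻²⁴ kg·m/s.
λ = h/p = 6.626 × 10⁻³⁴ / 1.322 × 10⁻²⁴ = 5.01 × 10⁻¹⁰ m = 501 pm.

λ = 501 pm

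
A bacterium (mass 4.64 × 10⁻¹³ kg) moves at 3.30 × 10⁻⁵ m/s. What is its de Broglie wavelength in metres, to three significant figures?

p = mv = 4.64 × 10⁻¹³ × 3.30 × 10⁻⁵ = 1.531 × 10⁻¹⁷ kg·m/s.
λ = h/p = 6.626 × 10⁻³⁴ / 1.531 × 10⁻¹⁷ = 4.33 × 10⁻¹⁷ m.

λ = 4.33 × 10⁻¹⁷ m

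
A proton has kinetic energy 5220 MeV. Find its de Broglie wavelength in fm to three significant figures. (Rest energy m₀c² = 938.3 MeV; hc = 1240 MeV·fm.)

λ = 0.204 fm

Total energy E = KE + m₀c² = 5220 + 938.3 = 6158.3 MeV.
(pc)² = E² − (m₀c²)² = (6158.3)² − (938.3)² = 3.704 × 10⁷ MeV², so pc = 6086 MeV.
λ = hc/(pc) = 1240 MeV·fm / 6086 MeV = 0.204 fm.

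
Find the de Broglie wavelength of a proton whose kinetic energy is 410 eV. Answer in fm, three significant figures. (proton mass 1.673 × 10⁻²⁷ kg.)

λ = 1410 fm

KE = 410 eV = 6.568 × 10⁻¹⁷ J.
p = √(2mKE) = √(2 × 1.673 × 10⁻²⁷ × 6.568 × 10⁻¹⁷) = 4.688 × 10⁻²² kg·m/s.
λ = h/p = 6.626 × 10⁻³⁴ / 4.688 × 10⁻²² = 1.41 × 10⁻¹² m = 1410 fm.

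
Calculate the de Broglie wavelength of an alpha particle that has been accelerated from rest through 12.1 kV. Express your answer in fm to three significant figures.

KE = 2eV = 2 × 1.602 × 10⁻¹⁹ × 1.210 × 10⁴ = 3.877 × 10⁻¹⁵ J.
p = √(2mKE) = √(2 × 6.645 × 10⁻²⁷ × 3.877 × 10⁻¹⁵) = 7.178 × 10⁻²¹ kg·m/s.
λ = h/p = 6.626 × 10⁻³⁴ / 7.178 × 10⁻²¹ = 9.23 × 10⁻¹⁴ m = 92.3 fm.

λ = 92.3 fm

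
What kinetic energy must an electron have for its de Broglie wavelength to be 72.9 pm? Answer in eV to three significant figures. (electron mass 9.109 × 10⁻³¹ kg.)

KE = 283 eV

p = h/λ = 6.626 × 10⁻³⁴ / 7.290 × 10⁻¹¹ = 9.089 × 10⁻²⁴ kg·m/s.
KE = p²/(2m) = (9.089 × 10⁻²⁴)² / (2 × 9.109 × 10⁻³¹) = 4.535 × 10⁻¹⁷ J = 283 eV.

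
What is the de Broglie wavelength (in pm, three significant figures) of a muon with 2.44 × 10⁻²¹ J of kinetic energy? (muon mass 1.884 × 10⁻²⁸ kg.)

p = √(2mKE) = √(2 × 1.884 × 10⁻²⁸ × 2.440 × 10⁻²¹) = 9.588 × 10⁻²⁵ kg·m/s.
λ = h/p = 6.626 × 10⁻³⁴ / 9.588 × 10⁻²⁵ = 6.91 × 10⁻¹⁰ m = 691 pm.

λ = 691 pm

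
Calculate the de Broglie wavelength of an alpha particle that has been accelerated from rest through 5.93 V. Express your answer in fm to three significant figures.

λ = 4170 fm

KE = 2eV = 2 × 1.602 × 10⁻¹⁹ × 5.930 = 1.900 × 10⁻¹⁸ J.
p = √(2mKE) = √(2 × 6.645 × 10⁻²⁷ × 1.900 × 10⁻¹⁸) = 1.589 × 10⁻²² kg·m/s.
λ = h/p = 6.626 × 10⁻³⁴ / 1.589 × 10⁻²² = 4.17 × 10⁻¹² m = 4170 fm.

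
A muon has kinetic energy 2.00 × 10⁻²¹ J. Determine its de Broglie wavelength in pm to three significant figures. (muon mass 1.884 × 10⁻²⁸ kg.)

p = √(2mKE) = √(2 × 1.884 × 10⁻²⁸ × 2.000 × 10⁻²¹) = 8.681 × 10⁻²⁵ kg·m/s.
λ = h/p = 6.626 × 10⁻³⁴ / 8.681 × 10⁻²⁵ = 7.63 × 10⁻¹⁰ m = 763 pm.

λ = 763 pm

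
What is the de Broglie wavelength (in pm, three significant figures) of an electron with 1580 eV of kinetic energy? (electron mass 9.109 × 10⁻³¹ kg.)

KE = 1580 eV = 2.531 × 10⁻¹⁶ J.
p = √(2mKE) = √(2 × 9.109 × 10⁻³¹ × 2.531 × 10⁻¹⁶) = 2.147 × 10⁻²³ kg·m/s.
λ = h/p = 6.626 × 10⁻³⁴ / 2.147 × 10⁻²³ = 3.09 × 10⁻¹¹ m = 30.9 pm.

λ = 30.9 pm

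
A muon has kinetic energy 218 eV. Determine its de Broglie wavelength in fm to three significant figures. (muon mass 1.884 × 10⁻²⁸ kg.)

λ = 5780 fm

KE = 218 eV = 3.492 × 10⁻¹⁷ J.
p = √(2mKE) = √(2 × 1.884 × 10⁻²⁸ × 3.492 × 10⁻¹⁷) = 1.147 × 10⁻²² kg·m/s.
λ = h/p = 6.626 × 10⁻³⁴ / 1.147 × 10⁻²² = 5.78 × 10⁻¹² m = 5780 fm.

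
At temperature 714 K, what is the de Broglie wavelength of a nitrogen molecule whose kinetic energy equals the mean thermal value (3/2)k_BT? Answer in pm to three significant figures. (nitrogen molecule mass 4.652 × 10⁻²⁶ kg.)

KE = (3/2)k_BT = 1.5 × 1.381 × 10⁻²³ × 714 = 1.479 × 10⁻²⁰ J.
p = √(2mKE) = √(2 × 4.652 × 10⁻²⁶ × 1.479 × 10⁻²⁰) = 3.710 × 10⁻²³ kg·m/s.
λ = h/p = 1.79 × 10⁻¹¹ m = 17.9 pm.

λ = 17.9 pm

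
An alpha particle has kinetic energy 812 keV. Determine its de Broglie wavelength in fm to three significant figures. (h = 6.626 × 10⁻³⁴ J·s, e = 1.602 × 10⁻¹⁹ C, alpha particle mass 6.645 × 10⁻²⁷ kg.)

KE = 812 keV = 1.301 × 10⁻¹³ J.
p = √(2mKE) = √(2 × 6.645 × 10⁻²⁷ × 1.301 × 10⁻¹³) = 4.158 × 10⁻²⁰ kg·m/s.
λ = h/p = 6.626 × 10⁻³⁴ / 4.158 × 10⁻²⁰ = 1.59 × 10⁻¹⁴ m = 15.9 fm.

λ = 15.9 fm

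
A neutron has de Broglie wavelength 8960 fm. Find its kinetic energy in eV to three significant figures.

KE = 10.2 eV

p = h/λ = 6.626 × 10⁻³⁴ / 8.960 × 10⁻¹² = 7.395 × 10⁻²³ kg·m/s.
KE = p²/(2m) = (7.395 × 10⁻²³)² / (2 × 1.675 × 10⁻²⁷) = 1.632 × 10⁻¹⁸ J = 10.2 eV.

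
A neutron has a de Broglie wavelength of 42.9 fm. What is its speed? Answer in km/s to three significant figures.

p = h/λ = 6.626 × 10⁻³⁴ / 4.290 × 10⁻¹⁴ = 1.545 × 10⁻²⁰ kg·m/s.
v = p/m = 1.545 × 10⁻²⁰ / 1.675 × 10⁻²⁷ = 9.22 × 10⁶ m/s = 9220 km/s.

v = 9220 km/s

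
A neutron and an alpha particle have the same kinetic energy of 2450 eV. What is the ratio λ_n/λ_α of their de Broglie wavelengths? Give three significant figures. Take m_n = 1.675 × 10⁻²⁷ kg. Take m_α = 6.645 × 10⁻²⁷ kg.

λ_n/λ_α = 1.99

At fixed KE, p = √(2mKE) so λ = h/p ∝ 1/√m.
λ_n/λ_α = √(m_α/m_n) = √(6.645 × 10⁻²⁷/1.675 × 10⁻²⁷) = √(3.967) = 1.99.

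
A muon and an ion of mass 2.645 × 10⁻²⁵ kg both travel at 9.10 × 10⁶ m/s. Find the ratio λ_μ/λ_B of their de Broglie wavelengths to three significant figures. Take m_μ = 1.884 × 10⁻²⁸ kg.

λ_μ/λ_B = 1400

At fixed v, p = mv so λ = h/(mv) ∝ 1/m.
λ_μ/λ_B = m_B/m_μ = 2.645 × 10⁻²⁵/1.884 × 10⁻²⁸ = 1400.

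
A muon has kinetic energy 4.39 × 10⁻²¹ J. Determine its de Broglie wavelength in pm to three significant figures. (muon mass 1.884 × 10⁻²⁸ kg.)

p = √(2mKE) = √(2 × 1.884 × 10⁻²⁸ × 4.390 × 10⁻²¹) = 1.286 × 10⁻²⁴ kg·m/s.
λ = h/p = 6.626 × 10⁻³⁴ / 1.286 × 10⁻²⁴ = 5.15 × 10⁻¹⁰ m = 515 pm.

λ = 515 pm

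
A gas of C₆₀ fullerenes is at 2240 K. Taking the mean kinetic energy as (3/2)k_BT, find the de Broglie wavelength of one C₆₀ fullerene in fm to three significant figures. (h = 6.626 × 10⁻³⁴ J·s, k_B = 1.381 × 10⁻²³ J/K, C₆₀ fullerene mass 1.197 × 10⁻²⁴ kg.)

KE = (3/2)k_BT = 1.5 × 1.381 × 10⁻²³ × 2240 = 4.640 × 10⁻²⁰ J.
p = √(2mKE) = √(2 × 1.197 × 10⁻²⁴ × 4.640 × 10⁻²⁰) = 3.333 × 10⁻²² kg·m/s.
λ = h/p = 1.99 × 10⁻¹² m = 1990 fm.

λ = 1990 fm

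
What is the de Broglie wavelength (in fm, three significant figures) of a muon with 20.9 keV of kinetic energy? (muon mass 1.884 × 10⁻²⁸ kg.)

KE = 20.9 keV = 3.348 × 10⁻¹⁵ J.
p = √(2mKE) = √(2 × 1.884 × 10⁻²⁸ × 3.348 × 10⁻¹⁵) = 1.123 × 10⁻²¹ kg·m/s.
λ = h/p = 6.626 × 10⁻³⁴ / 1.123 × 10⁻²¹ = 5.90 × 10⁻¹³ m = 590 fm.

λ = 590 fm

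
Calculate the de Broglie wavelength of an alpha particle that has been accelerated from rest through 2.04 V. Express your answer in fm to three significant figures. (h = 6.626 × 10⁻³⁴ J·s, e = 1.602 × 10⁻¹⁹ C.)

KE = 2eV = 2 × 1.602 × 10⁻¹⁹ × 2.040 = 6.536 × 10⁻¹⁹ J.
p = √(2mKE) = √(2 × 6.645 × 10⁻²⁷ × 6.536 × 10⁻¹⁹) = 9.320 × 10⁻²³ kg·m/s.
λ = h/p = 6.626 × 10⁻³⁴ / 9.320 × 10⁻²³ = 7.11 × 10⁻¹² m = 7110 fm.

λ = 7110 fm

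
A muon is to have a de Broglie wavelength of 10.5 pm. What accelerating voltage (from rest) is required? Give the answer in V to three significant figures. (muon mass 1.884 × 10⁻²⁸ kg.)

V = 66.0 V

p = h/λ = 6.626 × 10⁻³⁴ / 1.050 × 10⁻¹¹ = 6.310 × 10⁻²³ kg·m/s.
KE = p²/(2m) = 1.057 × 10⁻¹⁷ J.
V = KE/e = 1.057 × 10⁻¹⁷ / (1.602 × 10⁻¹⁹) = 66.0 V.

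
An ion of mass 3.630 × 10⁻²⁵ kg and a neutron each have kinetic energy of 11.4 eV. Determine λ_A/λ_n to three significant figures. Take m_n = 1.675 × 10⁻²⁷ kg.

λ_A/λ_n = 0.0679

At fixed KE, p = √(2mKE) so λ = h/p ∝ 1/√m.
λ_A/λ_n = √(m_n/m_A) = √(1.675 × 10⁻²⁷/3.630 × 10⁻²⁵) = √(4.614 × 10⁻³) = 0.0679.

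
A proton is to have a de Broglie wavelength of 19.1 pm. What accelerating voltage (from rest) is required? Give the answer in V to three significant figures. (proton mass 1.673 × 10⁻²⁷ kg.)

p = h/λ = 6.626 × 10⁻³⁴ / 1.910 × 10⁻¹¹ = 3.469 × 10⁻²³ kg·m/s.
KE = p²/(2m) = 3.597 × 10⁻¹⁹ J.
V = KE/e = 3.597 × 10⁻¹⁹ / (1.602 × 10⁻¹⁹) = 2.25 V.

V = 2.25 V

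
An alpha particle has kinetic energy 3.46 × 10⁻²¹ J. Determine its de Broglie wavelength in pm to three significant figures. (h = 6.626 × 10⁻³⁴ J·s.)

p = √(2mKE) = √(2 × 6.645 × 10⁻²⁷ × 3.460 × 10⁻²¹) = 6.781 × 10⁻²⁴ kg·m/s.
λ = h/p = 6.626 × 10⁻³⁴ / 6.781 × 10⁻²⁴ = 9.77 × 10⁻¹¹ m = 97.7 pm.

λ = 97.7 pm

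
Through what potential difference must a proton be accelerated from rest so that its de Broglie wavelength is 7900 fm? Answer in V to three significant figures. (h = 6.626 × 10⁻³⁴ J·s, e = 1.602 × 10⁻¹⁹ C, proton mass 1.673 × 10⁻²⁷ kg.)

p = h/λ = 6.626 × 10⁻³⁴ / 7.900 × 10⁻¹² = 8.387 × 10⁻²³ kg·m/s.
KE = p²/(2m) = 2.102 × 10⁻¹⁸ J.
V = KE/e = 2.102 × 10⁻¹⁸ / (1.602 × 10⁻¹⁹) = 13.1 V.

V = 13.1 V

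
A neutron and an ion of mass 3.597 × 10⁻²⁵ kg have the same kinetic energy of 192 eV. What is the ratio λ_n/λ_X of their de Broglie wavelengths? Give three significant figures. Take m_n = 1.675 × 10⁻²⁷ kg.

At fixed KE, p = √(2mKE) so λ = h/p ∝ 1/√m.
λ_n/λ_X = √(m_X/m_n) = √(3.597 × 10⁻²⁵/1.675 × 10⁻²⁷) = √(214.7) = 14.7.

λ_n/λ_X = 14.7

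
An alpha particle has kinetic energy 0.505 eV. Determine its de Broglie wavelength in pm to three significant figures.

λ = 20.2 pm

KE = 0.505 eV = 8.090 × 10⁻²⁰ J.
p = √(2mKE) = √(2 × 6.645 × 10⁻²⁷ × 8.090 × 10⁻²⁰) = 3.279 × 10⁻²³ kg·m/s.
λ = h/p = 6.626 × 10⁻³⁴ / 3.279 × 10⁻²³ = 2.02 × 10⁻¹¹ m = 20.2 pm.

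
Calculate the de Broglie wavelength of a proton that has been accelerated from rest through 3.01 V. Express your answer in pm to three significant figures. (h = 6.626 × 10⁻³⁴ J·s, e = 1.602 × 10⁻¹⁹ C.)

λ = 16.5 pm

KE = eV = 1.602 × 10⁻¹⁹ × 3.010 = 4.822 × 10⁻¹⁹ J.
p = √(2mKE) = √(2 × 1.673 × 10⁻²⁷ × 4.822 × 10⁻¹⁹) = 4.017 × 10⁻²³ kg·m/s.
λ = h/p = 6.626 × 10⁻³⁴ / 4.017 × 10⁻²³ = 1.65 × 10⁻¹¹ m = 16.5 pm.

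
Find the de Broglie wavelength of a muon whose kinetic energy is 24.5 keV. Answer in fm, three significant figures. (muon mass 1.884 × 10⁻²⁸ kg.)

λ = 545 fm

KE = 24.5 keV = 3.925 × 10⁻¹⁵ J.
p = √(2mKE) = √(2 × 1.884 × 10⁻²⁸ × 3.925 × 10⁻¹⁵) = 1.216 × 10⁻²¹ kg·m/s.
λ = h/p = 6.626 × 10⁻³⁴ / 1.216 × 10⁻²¹ = 5.45 × 10⁻¹³ m = 545 fm.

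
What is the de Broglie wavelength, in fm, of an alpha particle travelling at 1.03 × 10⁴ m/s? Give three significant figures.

p = mv = 6.645 × 10⁻²⁷ × 1.03 × 10⁴ = 6.844 × 10⁻²³ kg·m/s.
λ = h/p = 6.626 × 10⁻³⁴ / 6.844 × 10⁻²³ = 9.68 × 10⁻¹² m = 9680 fm.

λ = 9680 fm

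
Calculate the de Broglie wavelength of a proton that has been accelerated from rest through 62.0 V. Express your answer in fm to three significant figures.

λ = 3630 fm

KE = eV = 1.602 × 10⁻¹⁹ × 62.00 = 9.932 × 10⁻¹⁸ J.
p = √(2mKE) = √(2 × 1.673 × 10⁻²⁷ × 9.932 × 10⁻¹⁸) = 1.823 × 10⁻²² kg·m/s.
λ = h/p = 6.626 × 10⁻³⁴ / 1.823 × 10⁻²² = 3.63 × 10⁻¹² m = 3630 fm.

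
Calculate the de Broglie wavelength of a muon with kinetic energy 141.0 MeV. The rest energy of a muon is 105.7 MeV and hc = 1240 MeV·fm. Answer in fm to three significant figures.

λ = 5.56 fm

Total energy E = KE + m₀c² = 141.0 + 105.7 = 246.7 MeV.
(pc)² = E² − (m₀c²)² = (246.7)² − (105.7)² = 4.969 × 10⁴ MeV², so pc = 222.9 MeV.
λ = hc/(pc) = 1240 MeV·fm / 222.9 MeV = 5.56 fm.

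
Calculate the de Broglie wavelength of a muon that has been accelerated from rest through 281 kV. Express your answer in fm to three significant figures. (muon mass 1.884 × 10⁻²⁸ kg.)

λ = 161 fm

KE = eV = 1.602 × 10⁻¹⁹ × 2.810 × 10⁵ = 4.502 × 10⁻¹⁴ J.
p = √(2mKE) = √(2 × 1.884 × 10⁻²⁸ × 4.502 × 10⁻¹⁴) = 4.119 × 10⁻²¹ kg·m/s.
λ = h/p = 6.626 × 10⁻³⁴ / 4.119 × 10⁻²¹ = 1.61 × 10⁻¹³ m = 161 fm.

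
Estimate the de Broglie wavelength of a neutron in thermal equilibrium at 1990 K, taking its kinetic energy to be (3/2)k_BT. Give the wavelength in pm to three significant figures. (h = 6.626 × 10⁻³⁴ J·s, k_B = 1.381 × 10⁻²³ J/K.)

KE = (3/2)k_BT = 1.5 × 1.381 × 10⁻²³ × 1990 = 4.122 × 10⁻²⁰ J.
p = √(2mKE) = √(2 × 1.675 × 10⁻²⁷ × 4.122 × 10⁻²⁰) = 1.175 × 10⁻²³ kg·m/s.
λ = h/p = 5.64 × 10⁻¹¹ m = 56.4 pm.

λ = 56.4 pm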